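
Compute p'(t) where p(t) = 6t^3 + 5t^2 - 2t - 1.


Apply the power rule term by term:
  d/dt(6t^3) = 18t^2
  d/dt(5t^2) = 10t
  d/dt(-2t) = -2
  d/dt(-1) = 0
p'(t) = 18t^2 + 10t - 2


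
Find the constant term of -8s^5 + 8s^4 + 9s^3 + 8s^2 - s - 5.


Read off the constant term: -5


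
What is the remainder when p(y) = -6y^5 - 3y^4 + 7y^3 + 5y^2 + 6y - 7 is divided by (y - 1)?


By the Remainder Theorem, the remainder equals p(1):
  -6*(1)^5 = -6
  -3*(1)^4 = -3
  7*(1)^3 = 7
  5*(1)^2 = 5
  6*(1)^1 = 6
  constant: -7
Sum: -6 - 3 + 7 + 5 + 6 - 7 = 2


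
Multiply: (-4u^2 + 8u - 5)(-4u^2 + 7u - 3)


Distribute each term of the first polynomial:
  (-4u^2)(-4u^2 + 7u - 3) = 16u^4 - 28u^3 + 12u^2
  (8u)(-4u^2 + 7u - 3) = -32u^3 + 56u^2 - 24u
  (-5)(-4u^2 + 7u - 3) = 20u^2 - 35u + 15
Sum: 16u^4 - 60u^3 + 88u^2 - 59u + 15


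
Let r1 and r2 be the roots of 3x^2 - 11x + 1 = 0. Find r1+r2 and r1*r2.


For ax^2+bx+c=0: sum = -b/a, product = c/a.
a=3, b=-11, c=1
Sum = -(-11)/3 = 11/3
Product = (1)/3 = 1/3


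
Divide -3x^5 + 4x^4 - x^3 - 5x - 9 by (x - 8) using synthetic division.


Synthetic division with c = 8. Coefficients: -3, 4, -1, 0, -5, -9
Bring down -3.
  -3 * 8 = -24; -24 + 4 = -20
  -20 * 8 = -160; -160 - 1 = -161
  -161 * 8 = -1288; -1288 + 0 = -1288
  -1288 * 8 = -10304; -10304 - 5 = -10309
  -10309 * 8 = -82472; -82472 - 9 = -82481
Quotient: -3x^4 - 20x^3 - 161x^2 - 1288x - 10309, Remainder: -82481


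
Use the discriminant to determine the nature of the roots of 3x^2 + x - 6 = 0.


D = b^2 - 4ac = (1)^2 - 4(3)(-6) = 1 + 72 = 73
Since D > 0: two distinct irrational roots


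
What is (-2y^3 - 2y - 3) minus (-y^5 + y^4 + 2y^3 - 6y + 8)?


Distribute the minus sign:
  (-2y^3 - 2y - 3)
- (-y^5 + y^4 + 2y^3 - 6y + 8)
Negate second polynomial: y^5 - y^4 - 2y^3 + 6y - 8
Add: y^5 - y^4 - 4y^3 + 4y - 11


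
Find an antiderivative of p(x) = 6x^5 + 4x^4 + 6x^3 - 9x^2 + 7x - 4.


Reverse power rule on each term:
  ∫ 6x^5 dx = x^6
  ∫ 4x^4 dx = (4/5)x^5
  ∫ 6x^3 dx = (3/2)x^4
  ∫ -9x^2 dx = -3x^3
  ∫ 7x dx = (7/2)x^2
  ∫ -4 dx = -4x
F(x) = x^6 + (4/5)x^5 + (3/2)x^4 - 3x^3 + (7/2)x^2 - 4x + C


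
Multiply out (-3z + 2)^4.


Expand (-3z + 2)^4 by repeated multiplication:
  (-3z + 2)^2 = 9z^2 - 12z + 4
  (-3z + 2)^3 = -27z^3 + 54z^2 - 36z + 8
= 81z^4 - 216z^3 + 216z^2 - 96z + 16


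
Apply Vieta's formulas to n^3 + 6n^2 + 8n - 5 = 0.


Monic cubic n^3+bn^2+cn+d=0: sum=-b, pairwise sum=c, product=-d.
b=6, c=8, d=-5
r1+r2+r3 = -6
r1r2+r1r3+r2r3 = 8
r1r2r3 = 5


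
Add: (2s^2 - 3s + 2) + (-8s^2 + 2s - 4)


Align terms by degree and add:
  2s^2 - 3s + 2
  -8s^2 + 2s - 4
= -6s^2 - s - 2


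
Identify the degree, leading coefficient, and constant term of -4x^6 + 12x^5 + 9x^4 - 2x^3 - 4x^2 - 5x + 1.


Highest power of x is 6, with coefficient -4. Constant term is 1.
Degree = 6, leading coefficient = -4, constant term = 1


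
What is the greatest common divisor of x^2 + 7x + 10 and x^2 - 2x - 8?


Factor each:
  x^2 + 7x + 10 = (x + 2)(x + 5)
  x^2 - 2x - 8 = (x + 2)(x - 4)
Common monic factor: x + 2


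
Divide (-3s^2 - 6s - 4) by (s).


(-3s^2 - 6s - 4) / (s)
Step 1: -3s * (s) = -3s^2; subtract.
Step 2: -6 * (s) = -6s; subtract.
Quotient: -3s - 6, Remainder: -4


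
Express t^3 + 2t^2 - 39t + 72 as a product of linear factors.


Try integer roots (divisors of 72). t=-8: p(-8)=0.
Divide out (t + 8): quotient is t^2 - 6t + 9.
Factor the quadratic: (t - 3)(t - 3)
Result: (t + 8)(t - 3)(t - 3)


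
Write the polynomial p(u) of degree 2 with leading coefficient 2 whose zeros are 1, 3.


p(u) = 2(u - 1)(u - 3)
Expand: 2u^2 - 8u + 6


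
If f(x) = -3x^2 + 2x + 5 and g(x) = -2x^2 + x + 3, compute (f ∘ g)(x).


Substitute g(x) into f:
f(g(x)) = -3*(-2x^2 + x + 3)^2 + 2*(-2x^2 + x + 3) + 5
(-2x^2 + x + 3)^2 = 4x^4 - 4x^3 - 11x^2 + 6x + 9
Expand and combine: -12x^4 + 12x^3 + 29x^2 - 16x - 16


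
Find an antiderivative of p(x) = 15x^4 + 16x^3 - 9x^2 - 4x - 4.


Reverse power rule on each term:
  ∫ 15x^4 dx = 3x^5
  ∫ 16x^3 dx = 4x^4
  ∫ -9x^2 dx = -3x^3
  ∫ -4x dx = -2x^2
  ∫ -4 dx = -4x
F(x) = 3x^5 + 4x^4 - 3x^3 - 2x^2 - 4x + C


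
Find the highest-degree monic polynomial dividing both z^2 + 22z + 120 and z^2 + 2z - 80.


Factor each:
  z^2 + 22z + 120 = (z + 10)(z + 12)
  z^2 + 2z - 80 = (z + 10)(z - 8)
Common monic factor: z + 10


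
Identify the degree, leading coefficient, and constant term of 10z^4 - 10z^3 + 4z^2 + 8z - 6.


Highest power of z is 4, with coefficient 10. Constant term is -6.
Degree = 4, leading coefficient = 10, constant term = -6


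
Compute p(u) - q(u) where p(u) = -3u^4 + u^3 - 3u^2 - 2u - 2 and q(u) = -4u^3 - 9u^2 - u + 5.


Distribute the minus sign:
  (-3u^4 + u^3 - 3u^2 - 2u - 2)
- (-4u^3 - 9u^2 - u + 5)
Negate second polynomial: 4u^3 + 9u^2 + u - 5
Add: -3u^4 + 5u^3 + 6u^2 - u - 7


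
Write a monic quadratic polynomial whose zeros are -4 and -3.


p(n) = (n + 4)(n + 3)
Expand: n^2 + 7n + 12


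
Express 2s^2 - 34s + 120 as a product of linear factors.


Roots satisfy r1 + r2 = -b/a = 17 and r1*r2 = c/a = 60.
So r1 = 5, r2 = 12.
2s^2 - 34s + 120 = 2(s - r1)(s - r2) = 2(s - 5)(s - 12)


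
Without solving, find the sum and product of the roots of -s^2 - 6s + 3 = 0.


For as^2+bs+c=0: sum = -b/a, product = c/a.
a=-1, b=-6, c=3
Sum = -(-6)/-1 = -6
Product = (3)/-1 = -3


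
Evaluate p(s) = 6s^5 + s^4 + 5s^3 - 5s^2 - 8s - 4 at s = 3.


Using direct substitution:
  6 * (3)^5 = 1458
  1 * (3)^4 = 81
  5 * (3)^3 = 135
  -5 * (3)^2 = -45
  -8 * (3)^1 = -24
  constant: -4
Sum = 1458 + 81 + 135 - 45 - 24 - 4 = 1601


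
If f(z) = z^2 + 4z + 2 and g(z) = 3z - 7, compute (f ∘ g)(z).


Substitute g(z) into f:
f(g(z)) = 1*(3z - 7)^2 + 4*(3z - 7) + 2
(3z - 7)^2 = 9z^2 - 42z + 49
Expand and combine: 9z^2 - 30z + 23


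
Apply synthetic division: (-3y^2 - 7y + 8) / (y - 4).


Synthetic division with c = 4. Coefficients: -3, -7, 8
Bring down -3.
  -3 * 4 = -12; -12 - 7 = -19
  -19 * 4 = -76; -76 + 8 = -68
Quotient: -3y - 19, Remainder: -68


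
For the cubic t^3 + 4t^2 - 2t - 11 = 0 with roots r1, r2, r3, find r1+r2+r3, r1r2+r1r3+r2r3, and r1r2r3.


Monic cubic t^3+bt^2+ct+d=0: sum=-b, pairwise sum=c, product=-d.
b=4, c=-2, d=-11
r1+r2+r3 = -4
r1r2+r1r3+r2r3 = -2
r1r2r3 = 11


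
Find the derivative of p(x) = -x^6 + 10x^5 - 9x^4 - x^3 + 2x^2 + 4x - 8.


Apply the power rule term by term:
  d/dx(-x^6) = -6x^5
  d/dx(10x^5) = 50x^4
  d/dx(-9x^4) = -36x^3
  d/dx(-x^3) = -3x^2
  d/dx(2x^2) = 4x
  d/dx(4x) = 4
  d/dx(-8) = 0
p'(x) = -6x^5 + 50x^4 - 36x^3 - 3x^2 + 4x + 4


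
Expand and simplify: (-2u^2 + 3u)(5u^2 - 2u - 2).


Distribute each term of the first polynomial:
  (-2u^2)(5u^2 - 2u - 2) = -10u^4 + 4u^3 + 4u^2
  (3u)(5u^2 - 2u - 2) = 15u^3 - 6u^2 - 6u
Sum: -10u^4 + 19u^3 - 2u^2 - 6u


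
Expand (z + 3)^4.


Expand (z + 3)^4 by repeated multiplication:
  (z + 3)^2 = z^2 + 6z + 9
  (z + 3)^3 = z^3 + 9z^2 + 27z + 27
= z^4 + 12z^3 + 54z^2 + 108z + 81


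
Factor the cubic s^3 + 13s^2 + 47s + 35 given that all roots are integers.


Try integer roots (divisors of 35). s=-7: p(-7)=0.
Divide out (s + 7): quotient is s^2 + 6s + 5.
Factor the quadratic: (s + 5)(s + 1)
Result: (s + 7)(s + 5)(s + 1)


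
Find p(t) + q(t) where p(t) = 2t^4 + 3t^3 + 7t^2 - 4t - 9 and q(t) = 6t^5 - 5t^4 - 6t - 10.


Align terms by degree and add:
  2t^4 + 3t^3 + 7t^2 - 4t - 9
+ 6t^5 - 5t^4 - 6t - 10
= 6t^5 - 3t^4 + 3t^3 + 7t^2 - 10t - 19


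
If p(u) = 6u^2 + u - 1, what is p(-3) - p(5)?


p(-3) = 50
p(5) = 154
p(-3) - p(5) = 50 - 154 = -104


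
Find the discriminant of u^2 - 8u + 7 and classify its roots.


D = b^2 - 4ac = (-8)^2 - 4(1)(7) = 64 - 28 = 36
Since D > 0: two distinct rational roots


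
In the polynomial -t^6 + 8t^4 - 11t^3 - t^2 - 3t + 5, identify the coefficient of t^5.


Read off the coefficient of t^5: 0


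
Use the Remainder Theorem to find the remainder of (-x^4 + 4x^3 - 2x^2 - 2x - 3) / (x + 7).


By the Remainder Theorem, the remainder equals p(-7):
  -1*(-7)^4 = -2401
  4*(-7)^3 = -1372
  -2*(-7)^2 = -98
  -2*(-7)^1 = 14
  constant: -3
Sum: -2401 - 1372 - 98 + 14 - 3 = -3860


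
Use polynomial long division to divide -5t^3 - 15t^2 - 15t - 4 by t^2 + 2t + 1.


(-5t^3 - 15t^2 - 15t - 4) / (t^2 + 2t + 1)
Step 1: -5t * (t^2 + 2t + 1) = -5t^3 - 10t^2 - 5t; subtract.
Step 2: -5 * (t^2 + 2t + 1) = -5t^2 - 10t - 5; subtract.
Quotient: -5t - 5, Remainder: 1


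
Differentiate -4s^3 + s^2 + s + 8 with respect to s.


Apply the power rule term by term:
  d/ds(-4s^3) = -12s^2
  d/ds(s^2) = 2s
  d/ds(s) = 1
  d/ds(8) = 0
p'(s) = -12s^2 + 2s + 1


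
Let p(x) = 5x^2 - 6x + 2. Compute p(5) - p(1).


p(5) = 97
p(1) = 1
p(5) - p(1) = 97 - 1 = 96


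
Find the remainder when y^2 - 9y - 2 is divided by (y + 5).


By the Remainder Theorem, the remainder equals p(-5):
  1*(-5)^2 = 25
  -9*(-5)^1 = 45
  constant: -2
Sum: 25 + 45 - 2 = 68


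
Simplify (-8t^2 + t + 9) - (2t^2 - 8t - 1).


Distribute the minus sign:
  (-8t^2 + t + 9)
- (2t^2 - 8t - 1)
Negate second polynomial: -2t^2 + 8t + 1
Add: -10t^2 + 9t + 10


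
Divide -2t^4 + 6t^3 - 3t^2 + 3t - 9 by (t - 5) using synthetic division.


Synthetic division with c = 5. Coefficients: -2, 6, -3, 3, -9
Bring down -2.
  -2 * 5 = -10; -10 + 6 = -4
  -4 * 5 = -20; -20 - 3 = -23
  -23 * 5 = -115; -115 + 3 = -112
  -112 * 5 = -560; -560 - 9 = -569
Quotient: -2t^3 - 4t^2 - 23t - 112, Remainder: -569


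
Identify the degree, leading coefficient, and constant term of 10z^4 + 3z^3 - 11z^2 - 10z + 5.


Highest power of z is 4, with coefficient 10. Constant term is 5.
Degree = 4, leading coefficient = 10, constant term = 5


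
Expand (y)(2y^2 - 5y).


Distribute each term of the first polynomial:
  (y)(2y^2 - 5y) = 2y^3 - 5y^2
Sum: 2y^3 - 5y^2


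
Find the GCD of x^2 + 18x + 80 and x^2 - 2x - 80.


Factor each:
  x^2 + 18x + 80 = (x + 8)(x + 10)
  x^2 - 2x - 80 = (x + 8)(x - 10)
Common monic factor: x + 8


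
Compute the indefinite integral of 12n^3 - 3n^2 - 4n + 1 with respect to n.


Reverse power rule on each term:
  ∫ 12n^3 dn = 3n^4
  ∫ -3n^2 dn = -n^3
  ∫ -4n dn = -2n^2
  ∫ 1 dn = n
F(n) = 3n^4 - n^3 - 2n^2 + n + C


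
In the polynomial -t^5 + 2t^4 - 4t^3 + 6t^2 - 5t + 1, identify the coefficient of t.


Read off the coefficient of t: -5


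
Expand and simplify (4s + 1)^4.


Expand (4s + 1)^4 by repeated multiplication:
  (4s + 1)^2 = 16s^2 + 8s + 1
  (4s + 1)^3 = 64s^3 + 48s^2 + 12s + 1
= 256s^4 + 256s^3 + 96s^2 + 16s + 1


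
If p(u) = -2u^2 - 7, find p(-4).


Using direct substitution:
  -2 * (-4)^2 = -32
  0 * (-4)^1 = 0
  constant: -7
Sum = -32 + 0 - 7 = -39


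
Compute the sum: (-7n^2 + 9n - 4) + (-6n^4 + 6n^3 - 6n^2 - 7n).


Align terms by degree and add:
  -7n^2 + 9n - 4
  -6n^4 + 6n^3 - 6n^2 - 7n
= -6n^4 + 6n^3 - 13n^2 + 2n - 4


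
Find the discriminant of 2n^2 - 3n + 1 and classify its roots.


D = b^2 - 4ac = (-3)^2 - 4(2)(1) = 9 - 8 = 1
Since D > 0: two distinct rational roots


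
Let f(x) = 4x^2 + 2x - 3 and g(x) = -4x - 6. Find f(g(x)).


Substitute g(x) into f:
f(g(x)) = 4*(-4x - 6)^2 + 2*(-4x - 6) + (-3)
(-4x - 6)^2 = 16x^2 + 48x + 36
Expand and combine: 64x^2 + 184x + 129


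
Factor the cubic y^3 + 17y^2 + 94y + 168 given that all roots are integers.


Try integer roots (divisors of 168). y=-6: p(-6)=0.
Divide out (y + 6): quotient is y^2 + 11y + 28.
Factor the quadratic: (y + 4)(y + 7)
Result: (y + 6)(y + 4)(y + 7)


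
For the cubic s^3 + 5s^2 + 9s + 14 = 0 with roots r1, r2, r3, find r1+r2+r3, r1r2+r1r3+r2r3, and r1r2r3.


Monic cubic s^3+bs^2+cs+d=0: sum=-b, pairwise sum=c, product=-d.
b=5, c=9, d=14
r1+r2+r3 = -5
r1r2+r1r3+r2r3 = 9
r1r2r3 = -14


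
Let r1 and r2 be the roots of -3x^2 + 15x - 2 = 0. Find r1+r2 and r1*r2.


For ax^2+bx+c=0: sum = -b/a, product = c/a.
a=-3, b=15, c=-2
Sum = -(15)/-3 = 5
Product = (-2)/-3 = 2/3


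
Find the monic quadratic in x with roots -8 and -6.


p(x) = (x + 8)(x + 6)
Expand: x^2 + 14x + 48


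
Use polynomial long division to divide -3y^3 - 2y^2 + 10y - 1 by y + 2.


(-3y^3 - 2y^2 + 10y - 1) / (y + 2)
Step 1: -3y^2 * (y + 2) = -3y^3 - 6y^2; subtract.
Step 2: 4y * (y + 2) = 4y^2 + 8y; subtract.
Step 3: 2 * (y + 2) = 2y + 4; subtract.
Quotient: -3y^2 + 4y + 2, Remainder: -5


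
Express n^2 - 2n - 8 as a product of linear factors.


Roots satisfy r1 + r2 = -b/a = 2 and r1*r2 = c/a = -8.
So r1 = -2, r2 = 4.
n^2 - 2n - 8 = (n - r1)(n - r2) = (n + 2)(n - 4)


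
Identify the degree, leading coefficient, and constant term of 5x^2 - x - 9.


Highest power of x is 2, with coefficient 5. Constant term is -9.
Degree = 2, leading coefficient = 5, constant term = -9


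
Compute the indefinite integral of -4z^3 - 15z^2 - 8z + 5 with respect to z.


Reverse power rule on each term:
  ∫ -4z^3 dz = -z^4
  ∫ -15z^2 dz = -5z^3
  ∫ -8z dz = -4z^2
  ∫ 5 dz = 5z
F(z) = -z^4 - 5z^3 - 4z^2 + 5z + C


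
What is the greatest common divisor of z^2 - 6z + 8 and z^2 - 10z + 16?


Factor each:
  z^2 - 6z + 8 = (z - 2)(z - 4)
  z^2 - 10z + 16 = (z - 2)(z - 8)
Common monic factor: z - 2


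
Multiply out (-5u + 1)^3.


Expand (-5u + 1)^3 by repeated multiplication:
  (-5u + 1)^2 = 25u^2 - 10u + 1
= -125u^3 + 75u^2 - 15u + 1


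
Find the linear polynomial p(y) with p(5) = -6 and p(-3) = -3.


p(y) = my + b. Using p(5)=-6, p(-3)=-3:
m = (-6 + 3)/(5 + 3) = -3/8 = -3/8
b = -6 - m*(5) = -6 + 15/8 = -33/8
p(y) = -(3/8)y - (33/8)


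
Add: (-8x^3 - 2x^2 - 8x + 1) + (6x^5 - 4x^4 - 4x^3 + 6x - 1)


Align terms by degree and add:
  -8x^3 - 2x^2 - 8x + 1
+ 6x^5 - 4x^4 - 4x^3 + 6x - 1
= 6x^5 - 4x^4 - 12x^3 - 2x^2 - 2x


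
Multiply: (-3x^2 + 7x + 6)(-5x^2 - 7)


Distribute each term of the first polynomial:
  (-3x^2)(-5x^2 - 7) = 15x^4 + 21x^2
  (7x)(-5x^2 - 7) = -35x^3 - 49x
  (6)(-5x^2 - 7) = -30x^2 - 42
Sum: 15x^4 - 35x^3 - 9x^2 - 49x - 42


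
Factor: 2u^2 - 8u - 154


Roots satisfy r1 + r2 = -b/a = 4 and r1*r2 = c/a = -77.
So r1 = 11, r2 = -7.
2u^2 - 8u - 154 = 2(u - r1)(u - r2) = 2(u - 11)(u + 7)


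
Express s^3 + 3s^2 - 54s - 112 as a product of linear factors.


Try integer roots (divisors of -112). s=7: p(7)=0.
Divide out (s - 7): quotient is s^2 + 10s + 16.
Factor the quadratic: (s + 8)(s + 2)
Result: (s - 7)(s + 8)(s + 2)


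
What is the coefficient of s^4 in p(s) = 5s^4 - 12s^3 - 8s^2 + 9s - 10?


Read off the coefficient of s^4: 5


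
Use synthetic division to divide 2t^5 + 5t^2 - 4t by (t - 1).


Synthetic division with c = 1. Coefficients: 2, 0, 0, 5, -4, 0
Bring down 2.
  2 * 1 = 2; 2 + 0 = 2
  2 * 1 = 2; 2 + 0 = 2
  2 * 1 = 2; 2 + 5 = 7
  7 * 1 = 7; 7 - 4 = 3
  3 * 1 = 3; 3 + 0 = 3
Quotient: 2t^4 + 2t^3 + 2t^2 + 7t + 3, Remainder: 3


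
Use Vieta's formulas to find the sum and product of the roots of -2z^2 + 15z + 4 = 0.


For az^2+bz+c=0: sum = -b/a, product = c/a.
a=-2, b=15, c=4
Sum = -(15)/-2 = 15/2
Product = (4)/-2 = -2


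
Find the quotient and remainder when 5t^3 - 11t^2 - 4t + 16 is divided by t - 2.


(5t^3 - 11t^2 - 4t + 16) / (t - 2)
Step 1: 5t^2 * (t - 2) = 5t^3 - 10t^2; subtract.
Step 2: -t * (t - 2) = -t^2 + 2t; subtract.
Step 3: -6 * (t - 2) = -6t + 12; subtract.
Quotient: 5t^2 - t - 6, Remainder: 4


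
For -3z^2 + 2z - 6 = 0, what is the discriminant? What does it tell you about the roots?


D = b^2 - 4ac = (2)^2 - 4(-3)(-6) = 4 - 72 = -68
Since D < 0: two complex conjugate roots (no real roots)


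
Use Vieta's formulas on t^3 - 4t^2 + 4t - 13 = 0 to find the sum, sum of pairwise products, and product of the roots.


Monic cubic t^3+bt^2+ct+d=0: sum=-b, pairwise sum=c, product=-d.
b=-4, c=4, d=-13
r1+r2+r3 = 4
r1r2+r1r3+r2r3 = 4
r1r2r3 = 13


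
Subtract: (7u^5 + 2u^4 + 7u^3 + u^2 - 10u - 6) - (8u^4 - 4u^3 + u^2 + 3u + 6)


Distribute the minus sign:
  (7u^5 + 2u^4 + 7u^3 + u^2 - 10u - 6)
- (8u^4 - 4u^3 + u^2 + 3u + 6)
Negate second polynomial: -8u^4 + 4u^3 - u^2 - 3u - 6
Add: 7u^5 - 6u^4 + 11u^3 - 13u - 12


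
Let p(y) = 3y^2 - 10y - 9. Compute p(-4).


Using direct substitution:
  3 * (-4)^2 = 48
  -10 * (-4)^1 = 40
  constant: -9
Sum = 48 + 40 - 9 = 79


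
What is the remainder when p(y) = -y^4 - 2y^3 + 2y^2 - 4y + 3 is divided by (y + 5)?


By the Remainder Theorem, the remainder equals p(-5):
  -1*(-5)^4 = -625
  -2*(-5)^3 = 250
  2*(-5)^2 = 50
  -4*(-5)^1 = 20
  constant: 3
Sum: -625 + 250 + 50 + 20 + 3 = -302


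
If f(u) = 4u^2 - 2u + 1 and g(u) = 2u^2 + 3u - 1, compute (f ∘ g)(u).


Substitute g(u) into f:
f(g(u)) = 4*(2u^2 + 3u - 1)^2 + (-2)*(2u^2 + 3u - 1) + 1
(2u^2 + 3u - 1)^2 = 4u^4 + 12u^3 + 5u^2 - 6u + 1
Expand and combine: 16u^4 + 48u^3 + 16u^2 - 30u + 7


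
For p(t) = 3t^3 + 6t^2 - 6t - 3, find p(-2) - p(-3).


p(-2) = 9
p(-3) = -12
p(-2) - p(-3) = 9 + 12 = 21


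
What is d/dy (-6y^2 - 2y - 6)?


Apply the power rule term by term:
  d/dy(-6y^2) = -12y
  d/dy(-2y) = -2
  d/dy(-6) = 0
p'(y) = -12y - 2


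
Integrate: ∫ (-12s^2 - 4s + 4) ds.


Reverse power rule on each term:
  ∫ -12s^2 ds = -4s^3
  ∫ -4s ds = -2s^2
  ∫ 4 ds = 4s
F(s) = -4s^3 - 2s^2 + 4s + C


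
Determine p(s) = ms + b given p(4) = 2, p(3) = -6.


p(s) = ms + b. Using p(4)=2, p(3)=-6:
m = (2 + 6)/(4 - 3) = 8/1 = 8
b = 2 - m*(4) = 2 - 32 = -30
p(s) = 8s - 30


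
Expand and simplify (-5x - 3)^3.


Expand (-5x - 3)^3 by repeated multiplication:
  (-5x - 3)^2 = 25x^2 + 30x + 9
= -125x^3 - 225x^2 - 135x - 27


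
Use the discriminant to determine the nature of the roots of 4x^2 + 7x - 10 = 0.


D = b^2 - 4ac = (7)^2 - 4(4)(-10) = 49 + 160 = 209
Since D > 0: two distinct irrational roots


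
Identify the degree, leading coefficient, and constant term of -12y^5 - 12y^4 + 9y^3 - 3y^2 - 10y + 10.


Highest power of y is 5, with coefficient -12. Constant term is 10.
Degree = 5, leading coefficient = -12, constant term = 10


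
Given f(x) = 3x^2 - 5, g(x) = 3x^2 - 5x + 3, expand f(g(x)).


Substitute g(x) into f:
f(g(x)) = 3*(3x^2 - 5x + 3)^2 + (-5)
(3x^2 - 5x + 3)^2 = 9x^4 - 30x^3 + 43x^2 - 30x + 9
Expand and combine: 27x^4 - 90x^3 + 129x^2 - 90x + 22


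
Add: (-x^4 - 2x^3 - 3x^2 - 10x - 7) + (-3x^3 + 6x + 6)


Align terms by degree and add:
  -x^4 - 2x^3 - 3x^2 - 10x - 7
  -3x^3 + 6x + 6
= -x^4 - 5x^3 - 3x^2 - 4x - 1


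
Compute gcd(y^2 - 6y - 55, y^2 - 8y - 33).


Factor each:
  y^2 - 6y - 55 = (y - 11)(y + 5)
  y^2 - 8y - 33 = (y - 11)(y + 3)
Common monic factor: y - 11


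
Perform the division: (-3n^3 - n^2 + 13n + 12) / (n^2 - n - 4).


(-3n^3 - n^2 + 13n + 12) / (n^2 - n - 4)
Step 1: -3n * (n^2 - n - 4) = -3n^3 + 3n^2 + 12n; subtract.
Step 2: -4 * (n^2 - n - 4) = -4n^2 + 4n + 16; subtract.
Quotient: -3n - 4, Remainder: -3n - 4


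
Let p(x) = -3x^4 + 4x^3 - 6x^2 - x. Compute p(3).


Using direct substitution:
  -3 * (3)^4 = -243
  4 * (3)^3 = 108
  -6 * (3)^2 = -54
  -1 * (3)^1 = -3
  constant: 0
Sum = -243 + 108 - 54 - 3 + 0 = -192


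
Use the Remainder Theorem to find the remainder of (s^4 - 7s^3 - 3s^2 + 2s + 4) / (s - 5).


By the Remainder Theorem, the remainder equals p(5):
  1*(5)^4 = 625
  -7*(5)^3 = -875
  -3*(5)^2 = -75
  2*(5)^1 = 10
  constant: 4
Sum: 625 - 875 - 75 + 10 + 4 = -311


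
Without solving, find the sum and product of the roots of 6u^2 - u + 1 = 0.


For au^2+bu+c=0: sum = -b/a, product = c/a.
a=6, b=-1, c=1
Sum = -(-1)/6 = 1/6
Product = (1)/6 = 1/6


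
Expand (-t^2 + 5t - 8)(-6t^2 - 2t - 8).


Distribute each term of the first polynomial:
  (-t^2)(-6t^2 - 2t - 8) = 6t^4 + 2t^3 + 8t^2
  (5t)(-6t^2 - 2t - 8) = -30t^3 - 10t^2 - 40t
  (-8)(-6t^2 - 2t - 8) = 48t^2 + 16t + 64
Sum: 6t^4 - 28t^3 + 46t^2 - 24t + 64


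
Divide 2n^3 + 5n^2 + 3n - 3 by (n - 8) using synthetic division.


Synthetic division with c = 8. Coefficients: 2, 5, 3, -3
Bring down 2.
  2 * 8 = 16; 16 + 5 = 21
  21 * 8 = 168; 168 + 3 = 171
  171 * 8 = 1368; 1368 - 3 = 1365
Quotient: 2n^2 + 21n + 171, Remainder: 1365


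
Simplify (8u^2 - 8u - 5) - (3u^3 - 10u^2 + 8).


Distribute the minus sign:
  (8u^2 - 8u - 5)
- (3u^3 - 10u^2 + 8)
Negate second polynomial: -3u^3 + 10u^2 - 8
Add: -3u^3 + 18u^2 - 8u - 13


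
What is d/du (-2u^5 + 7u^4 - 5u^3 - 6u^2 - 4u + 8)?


Apply the power rule term by term:
  d/du(-2u^5) = -10u^4
  d/du(7u^4) = 28u^3
  d/du(-5u^3) = -15u^2
  d/du(-6u^2) = -12u
  d/du(-4u) = -4
  d/du(8) = 0
p'(u) = -10u^4 + 28u^3 - 15u^2 - 12u - 4


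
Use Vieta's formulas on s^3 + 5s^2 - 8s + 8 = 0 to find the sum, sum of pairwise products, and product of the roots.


Monic cubic s^3+bs^2+cs+d=0: sum=-b, pairwise sum=c, product=-d.
b=5, c=-8, d=8
r1+r2+r3 = -5
r1r2+r1r3+r2r3 = -8
r1r2r3 = -8


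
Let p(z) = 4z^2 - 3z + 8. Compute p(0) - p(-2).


p(0) = 8
p(-2) = 30
p(0) - p(-2) = 8 - 30 = -22


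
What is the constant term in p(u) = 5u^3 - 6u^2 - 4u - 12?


Read off the constant term: -12


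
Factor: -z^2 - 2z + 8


Roots satisfy r1 + r2 = -b/a = -2 and r1*r2 = c/a = -8.
So r1 = -4, r2 = 2.
-z^2 - 2z + 8 = -(z - r1)(z - r2) = -(z + 4)(z - 2)


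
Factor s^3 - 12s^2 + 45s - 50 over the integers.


Try integer roots (divisors of -50). s=5: p(5)=0.
Divide out (s - 5): quotient is s^2 - 7s + 10.
Factor the quadratic: (s - 2)(s - 5)
Result: (s - 5)(s - 2)(s - 5)


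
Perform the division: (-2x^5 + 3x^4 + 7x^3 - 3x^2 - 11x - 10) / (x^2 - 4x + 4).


(-2x^5 + 3x^4 + 7x^3 - 3x^2 - 11x - 10) / (x^2 - 4x + 4)
Step 1: -2x^3 * (x^2 - 4x + 4) = -2x^5 + 8x^4 - 8x^3; subtract.
Step 2: -5x^2 * (x^2 - 4x + 4) = -5x^4 + 20x^3 - 20x^2; subtract.
Step 3: -5x * (x^2 - 4x + 4) = -5x^3 + 20x^2 - 20x; subtract.
Step 4: -3 * (x^2 - 4x + 4) = -3x^2 + 12x - 12; subtract.
Quotient: -2x^3 - 5x^2 - 5x - 3, Remainder: -3x + 2


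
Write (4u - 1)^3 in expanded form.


Expand (4u - 1)^3 by repeated multiplication:
  (4u - 1)^2 = 16u^2 - 8u + 1
= 64u^3 - 48u^2 + 12u - 1


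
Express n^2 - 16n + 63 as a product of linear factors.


Roots satisfy r1 + r2 = -b/a = 16 and r1*r2 = c/a = 63.
So r1 = 7, r2 = 9.
n^2 - 16n + 63 = (n - r1)(n - r2) = (n - 7)(n - 9)


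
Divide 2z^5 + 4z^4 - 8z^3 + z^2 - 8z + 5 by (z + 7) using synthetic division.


Synthetic division with c = -7. Coefficients: 2, 4, -8, 1, -8, 5
Bring down 2.
  2 * -7 = -14; -14 + 4 = -10
  -10 * -7 = 70; 70 - 8 = 62
  62 * -7 = -434; -434 + 1 = -433
  -433 * -7 = 3031; 3031 - 8 = 3023
  3023 * -7 = -21161; -21161 + 5 = -21156
Quotient: 2z^4 - 10z^3 + 62z^2 - 433z + 3023, Remainder: -21156


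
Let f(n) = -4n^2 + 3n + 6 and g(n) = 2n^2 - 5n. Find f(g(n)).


Substitute g(n) into f:
f(g(n)) = -4*(2n^2 - 5n)^2 + 3*(2n^2 - 5n) + 6
(2n^2 - 5n)^2 = 4n^4 - 20n^3 + 25n^2
Expand and combine: -16n^4 + 80n^3 - 94n^2 - 15n + 6


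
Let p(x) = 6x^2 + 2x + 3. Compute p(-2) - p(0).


p(-2) = 23
p(0) = 3
p(-2) - p(0) = 23 - 3 = 20


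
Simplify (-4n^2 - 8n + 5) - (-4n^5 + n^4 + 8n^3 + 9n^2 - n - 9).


Distribute the minus sign:
  (-4n^2 - 8n + 5)
- (-4n^5 + n^4 + 8n^3 + 9n^2 - n - 9)
Negate second polynomial: 4n^5 - n^4 - 8n^3 - 9n^2 + n + 9
Add: 4n^5 - n^4 - 8n^3 - 13n^2 - 7n + 14


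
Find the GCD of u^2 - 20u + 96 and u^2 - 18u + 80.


Factor each:
  u^2 - 20u + 96 = (u - 8)(u - 12)
  u^2 - 18u + 80 = (u - 8)(u - 10)
Common monic factor: u - 8


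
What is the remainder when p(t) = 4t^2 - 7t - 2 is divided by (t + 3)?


By the Remainder Theorem, the remainder equals p(-3):
  4*(-3)^2 = 36
  -7*(-3)^1 = 21
  constant: -2
Sum: 36 + 21 - 2 = 55


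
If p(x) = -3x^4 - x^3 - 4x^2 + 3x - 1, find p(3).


Using direct substitution:
  -3 * (3)^4 = -243
  -1 * (3)^3 = -27
  -4 * (3)^2 = -36
  3 * (3)^1 = 9
  constant: -1
Sum = -243 - 27 - 36 + 9 - 1 = -298


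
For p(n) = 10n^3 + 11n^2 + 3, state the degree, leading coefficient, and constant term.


Highest power of n is 3, with coefficient 10. Constant term is 3.
Degree = 3, leading coefficient = 10, constant term = 3


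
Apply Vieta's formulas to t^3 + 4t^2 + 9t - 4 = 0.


Monic cubic t^3+bt^2+ct+d=0: sum=-b, pairwise sum=c, product=-d.
b=4, c=9, d=-4
r1+r2+r3 = -4
r1r2+r1r3+r2r3 = 9
r1r2r3 = 4


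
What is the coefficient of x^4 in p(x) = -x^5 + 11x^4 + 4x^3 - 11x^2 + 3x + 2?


Read off the coefficient of x^4: 11


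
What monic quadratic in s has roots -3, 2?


p(s) = (s + 3)(s - 2)
Expand: s^2 + s - 6


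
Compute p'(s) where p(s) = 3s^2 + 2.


Apply the power rule term by term:
  d/ds(3s^2) = 6s
  d/ds(2) = 0
p'(s) = 6s


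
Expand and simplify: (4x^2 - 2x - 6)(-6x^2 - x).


Distribute each term of the first polynomial:
  (4x^2)(-6x^2 - x) = -24x^4 - 4x^3
  (-2x)(-6x^2 - x) = 12x^3 + 2x^2
  (-6)(-6x^2 - x) = 36x^2 + 6x
Sum: -24x^4 + 8x^3 + 38x^2 + 6x


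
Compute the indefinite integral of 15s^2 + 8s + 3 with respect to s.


Reverse power rule on each term:
  ∫ 15s^2 ds = 5s^3
  ∫ 8s ds = 4s^2
  ∫ 3 ds = 3s
F(s) = 5s^3 + 4s^2 + 3s + C


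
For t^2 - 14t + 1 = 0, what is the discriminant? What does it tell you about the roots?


D = b^2 - 4ac = (-14)^2 - 4(1)(1) = 196 - 4 = 192
Since D > 0: two distinct irrational roots


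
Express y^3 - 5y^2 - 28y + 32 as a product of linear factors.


Try integer roots (divisors of 32). y=8: p(8)=0.
Divide out (y - 8): quotient is y^2 + 3y - 4.
Factor the quadratic: (y + 4)(y - 1)
Result: (y - 8)(y + 4)(y - 1)


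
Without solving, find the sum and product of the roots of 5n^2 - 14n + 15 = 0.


For an^2+bn+c=0: sum = -b/a, product = c/a.
a=5, b=-14, c=15
Sum = -(-14)/5 = 14/5
Product = (15)/5 = 3


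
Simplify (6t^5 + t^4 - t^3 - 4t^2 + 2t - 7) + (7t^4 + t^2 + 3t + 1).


Align terms by degree and add:
  6t^5 + t^4 - t^3 - 4t^2 + 2t - 7
+ 7t^4 + t^2 + 3t + 1
= 6t^5 + 8t^4 - t^3 - 3t^2 + 5t - 6


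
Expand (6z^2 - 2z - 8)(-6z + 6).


Distribute each term of the first polynomial:
  (6z^2)(-6z + 6) = -36z^3 + 36z^2
  (-2z)(-6z + 6) = 12z^2 - 12z
  (-8)(-6z + 6) = 48z - 48
Sum: -36z^3 + 48z^2 + 36z - 48


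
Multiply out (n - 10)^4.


Expand (n - 10)^4 by repeated multiplication:
  (n - 10)^2 = n^2 - 20n + 100
  (n - 10)^3 = n^3 - 30n^2 + 300n - 1000
= n^4 - 40n^3 + 600n^2 - 4000n + 10000


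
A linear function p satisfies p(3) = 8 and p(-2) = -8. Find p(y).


p(y) = my + b. Using p(3)=8, p(-2)=-8:
m = (8 + 8)/(3 + 2) = 16/5 = 16/5
b = 8 - m*(3) = 8 - 48/5 = -8/5
p(y) = (16/5)y - (8/5)


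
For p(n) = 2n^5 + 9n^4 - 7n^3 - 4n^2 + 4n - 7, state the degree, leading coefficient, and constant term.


Highest power of n is 5, with coefficient 2. Constant term is -7.
Degree = 5, leading coefficient = 2, constant term = -7


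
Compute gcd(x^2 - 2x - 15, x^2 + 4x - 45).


Factor each:
  x^2 - 2x - 15 = (x - 5)(x + 3)
  x^2 + 4x - 45 = (x - 5)(x + 9)
Common monic factor: x - 5


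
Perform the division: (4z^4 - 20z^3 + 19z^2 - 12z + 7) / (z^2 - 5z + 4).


(4z^4 - 20z^3 + 19z^2 - 12z + 7) / (z^2 - 5z + 4)
Step 1: 4z^2 * (z^2 - 5z + 4) = 4z^4 - 20z^3 + 16z^2; subtract.
Step 2: 0 * (z^2 - 5z + 4) = 0; subtract.
Step 3: 3 * (z^2 - 5z + 4) = 3z^2 - 15z + 12; subtract.
Quotient: 4z^2 + 3, Remainder: 3z - 5


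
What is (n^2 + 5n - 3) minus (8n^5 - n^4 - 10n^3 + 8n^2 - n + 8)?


Distribute the minus sign:
  (n^2 + 5n - 3)
- (8n^5 - n^4 - 10n^3 + 8n^2 - n + 8)
Negate second polynomial: -8n^5 + n^4 + 10n^3 - 8n^2 + n - 8
Add: -8n^5 + n^4 + 10n^3 - 7n^2 + 6n - 11


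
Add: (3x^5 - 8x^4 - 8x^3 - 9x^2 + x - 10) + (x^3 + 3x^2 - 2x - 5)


Align terms by degree and add:
  3x^5 - 8x^4 - 8x^3 - 9x^2 + x - 10
+ x^3 + 3x^2 - 2x - 5
= 3x^5 - 8x^4 - 7x^3 - 6x^2 - x - 15


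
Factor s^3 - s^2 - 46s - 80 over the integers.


Try integer roots (divisors of -80). s=8: p(8)=0.
Divide out (s - 8): quotient is s^2 + 7s + 10.
Factor the quadratic: (s + 2)(s + 5)
Result: (s - 8)(s + 2)(s + 5)


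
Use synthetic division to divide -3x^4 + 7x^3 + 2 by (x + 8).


Synthetic division with c = -8. Coefficients: -3, 7, 0, 0, 2
Bring down -3.
  -3 * -8 = 24; 24 + 7 = 31
  31 * -8 = -248; -248 + 0 = -248
  -248 * -8 = 1984; 1984 + 0 = 1984
  1984 * -8 = -15872; -15872 + 2 = -15870
Quotient: -3x^3 + 31x^2 - 248x + 1984, Remainder: -15870


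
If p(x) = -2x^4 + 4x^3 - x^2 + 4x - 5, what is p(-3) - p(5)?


p(-3) = -296
p(5) = -760
p(-3) - p(5) = -296 + 760 = 464


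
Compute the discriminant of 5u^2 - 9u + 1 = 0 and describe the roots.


D = b^2 - 4ac = (-9)^2 - 4(5)(1) = 81 - 20 = 61
Since D > 0: two distinct irrational roots


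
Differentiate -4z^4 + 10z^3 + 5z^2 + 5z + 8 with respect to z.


Apply the power rule term by term:
  d/dz(-4z^4) = -16z^3
  d/dz(10z^3) = 30z^2
  d/dz(5z^2) = 10z
  d/dz(5z) = 5
  d/dz(8) = 0
p'(z) = -16z^3 + 30z^2 + 10z + 5


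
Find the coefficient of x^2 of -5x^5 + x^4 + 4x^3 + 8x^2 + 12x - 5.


Read off the coefficient of x^2: 8


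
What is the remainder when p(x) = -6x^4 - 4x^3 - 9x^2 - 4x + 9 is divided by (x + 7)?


By the Remainder Theorem, the remainder equals p(-7):
  -6*(-7)^4 = -14406
  -4*(-7)^3 = 1372
  -9*(-7)^2 = -441
  -4*(-7)^1 = 28
  constant: 9
Sum: -14406 + 1372 - 441 + 28 + 9 = -13438


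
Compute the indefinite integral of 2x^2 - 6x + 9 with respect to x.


Reverse power rule on each term:
  ∫ 2x^2 dx = (2/3)x^3
  ∫ -6x dx = -3x^2
  ∫ 9 dx = 9x
F(x) = (2/3)x^3 - 3x^2 + 9x + C


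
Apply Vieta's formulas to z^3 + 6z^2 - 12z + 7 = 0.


Monic cubic z^3+bz^2+cz+d=0: sum=-b, pairwise sum=c, product=-d.
b=6, c=-12, d=7
r1+r2+r3 = -6
r1r2+r1r3+r2r3 = -12
r1r2r3 = -7


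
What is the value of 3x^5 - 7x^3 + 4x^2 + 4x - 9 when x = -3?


Using direct substitution:
  3 * (-3)^5 = -729
  0 * (-3)^4 = 0
  -7 * (-3)^3 = 189
  4 * (-3)^2 = 36
  4 * (-3)^1 = -12
  constant: -9
Sum = -729 + 0 + 189 + 36 - 12 - 9 = -525


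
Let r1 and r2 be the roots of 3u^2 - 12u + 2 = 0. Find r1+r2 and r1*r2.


For au^2+bu+c=0: sum = -b/a, product = c/a.
a=3, b=-12, c=2
Sum = -(-12)/3 = 4
Product = (2)/3 = 2/3


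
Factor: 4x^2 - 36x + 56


Roots satisfy r1 + r2 = -b/a = 9 and r1*r2 = c/a = 14.
So r1 = 2, r2 = 7.
4x^2 - 36x + 56 = 4(x - r1)(x - r2) = 4(x - 2)(x - 7)


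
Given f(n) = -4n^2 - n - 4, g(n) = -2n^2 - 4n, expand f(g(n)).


Substitute g(n) into f:
f(g(n)) = -4*(-2n^2 - 4n)^2 + (-1)*(-2n^2 - 4n) + (-4)
(-2n^2 - 4n)^2 = 4n^4 + 16n^3 + 16n^2
Expand and combine: -16n^4 - 64n^3 - 62n^2 + 4n - 4


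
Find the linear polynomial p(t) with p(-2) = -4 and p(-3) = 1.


p(t) = mt + b. Using p(-2)=-4, p(-3)=1:
m = (-4 - 1)/(-2 + 3) = -5/1 = -5
b = -4 - m*(-2) = -4 - 10 = -14
p(t) = -5t - 14


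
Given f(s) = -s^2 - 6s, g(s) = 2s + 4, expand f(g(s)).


Substitute g(s) into f:
f(g(s)) = -1*(2s + 4)^2 + (-6)*(2s + 4)
(2s + 4)^2 = 4s^2 + 16s + 16
Expand and combine: -4s^2 - 28s - 40


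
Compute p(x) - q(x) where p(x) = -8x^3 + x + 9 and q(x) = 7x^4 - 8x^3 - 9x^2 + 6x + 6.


Distribute the minus sign:
  (-8x^3 + x + 9)
- (7x^4 - 8x^3 - 9x^2 + 6x + 6)
Negate second polynomial: -7x^4 + 8x^3 + 9x^2 - 6x - 6
Add: -7x^4 + 9x^2 - 5x + 3


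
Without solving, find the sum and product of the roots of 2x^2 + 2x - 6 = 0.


For ax^2+bx+c=0: sum = -b/a, product = c/a.
a=2, b=2, c=-6
Sum = -(2)/2 = -1
Product = (-6)/2 = -3


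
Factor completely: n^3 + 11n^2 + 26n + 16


Try integer roots (divisors of 16). n=-8: p(-8)=0.
Divide out (n + 8): quotient is n^2 + 3n + 2.
Factor the quadratic: (n + 1)(n + 2)
Result: (n + 8)(n + 1)(n + 2)


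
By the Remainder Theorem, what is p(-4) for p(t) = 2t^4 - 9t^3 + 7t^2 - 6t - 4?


By the Remainder Theorem, the remainder equals p(-4):
  2*(-4)^4 = 512
  -9*(-4)^3 = 576
  7*(-4)^2 = 112
  -6*(-4)^1 = 24
  constant: -4
Sum: 512 + 576 + 112 + 24 - 4 = 1220


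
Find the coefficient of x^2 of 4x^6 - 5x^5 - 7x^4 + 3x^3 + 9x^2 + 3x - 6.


Read off the coefficient of x^2: 9


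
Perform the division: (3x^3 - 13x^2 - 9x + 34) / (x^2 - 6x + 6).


(3x^3 - 13x^2 - 9x + 34) / (x^2 - 6x + 6)
Step 1: 3x * (x^2 - 6x + 6) = 3x^3 - 18x^2 + 18x; subtract.
Step 2: 5 * (x^2 - 6x + 6) = 5x^2 - 30x + 30; subtract.
Quotient: 3x + 5, Remainder: 3x + 4


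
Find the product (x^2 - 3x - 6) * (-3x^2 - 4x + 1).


Distribute each term of the first polynomial:
  (x^2)(-3x^2 - 4x + 1) = -3x^4 - 4x^3 + x^2
  (-3x)(-3x^2 - 4x + 1) = 9x^3 + 12x^2 - 3x
  (-6)(-3x^2 - 4x + 1) = 18x^2 + 24x - 6
Sum: -3x^4 + 5x^3 + 31x^2 + 21x - 6


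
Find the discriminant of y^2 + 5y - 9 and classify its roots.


D = b^2 - 4ac = (5)^2 - 4(1)(-9) = 25 + 36 = 61
Since D > 0: two distinct irrational roots


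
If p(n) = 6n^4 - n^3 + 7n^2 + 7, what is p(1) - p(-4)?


p(1) = 19
p(-4) = 1719
p(1) - p(-4) = 19 - 1719 = -1700


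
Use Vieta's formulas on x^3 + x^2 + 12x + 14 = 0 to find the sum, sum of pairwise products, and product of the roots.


Monic cubic x^3+bx^2+cx+d=0: sum=-b, pairwise sum=c, product=-d.
b=1, c=12, d=14
r1+r2+r3 = -1
r1r2+r1r3+r2r3 = 12
r1r2r3 = -14


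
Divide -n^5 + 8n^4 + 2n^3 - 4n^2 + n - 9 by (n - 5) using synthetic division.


Synthetic division with c = 5. Coefficients: -1, 8, 2, -4, 1, -9
Bring down -1.
  -1 * 5 = -5; -5 + 8 = 3
  3 * 5 = 15; 15 + 2 = 17
  17 * 5 = 85; 85 - 4 = 81
  81 * 5 = 405; 405 + 1 = 406
  406 * 5 = 2030; 2030 - 9 = 2021
Quotient: -n^4 + 3n^3 + 17n^2 + 81n + 406, Remainder: 2021


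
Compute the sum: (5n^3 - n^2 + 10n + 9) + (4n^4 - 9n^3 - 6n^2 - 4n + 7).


Align terms by degree and add:
  5n^3 - n^2 + 10n + 9
+ 4n^4 - 9n^3 - 6n^2 - 4n + 7
= 4n^4 - 4n^3 - 7n^2 + 6n + 16


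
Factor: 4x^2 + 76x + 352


Roots satisfy r1 + r2 = -b/a = -19 and r1*r2 = c/a = 88.
So r1 = -11, r2 = -8.
4x^2 + 76x + 352 = 4(x - r1)(x - r2) = 4(x + 11)(x + 8)


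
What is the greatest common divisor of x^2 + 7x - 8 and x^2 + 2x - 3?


Factor each:
  x^2 + 7x - 8 = (x - 1)(x + 8)
  x^2 + 2x - 3 = (x - 1)(x + 3)
Common monic factor: x - 1


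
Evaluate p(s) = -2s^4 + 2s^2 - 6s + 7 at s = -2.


Using direct substitution:
  -2 * (-2)^4 = -32
  0 * (-2)^3 = 0
  2 * (-2)^2 = 8
  -6 * (-2)^1 = 12
  constant: 7
Sum = -32 + 0 + 8 + 12 + 7 = -5


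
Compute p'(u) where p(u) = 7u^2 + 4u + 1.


Apply the power rule term by term:
  d/du(7u^2) = 14u
  d/du(4u) = 4
  d/du(1) = 0
p'(u) = 14u + 4


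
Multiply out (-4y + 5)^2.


Expand (-4y + 5)^2 by repeated multiplication:
= 16y^2 - 40y + 25


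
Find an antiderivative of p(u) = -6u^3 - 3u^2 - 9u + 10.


Reverse power rule on each term:
  ∫ -6u^3 du = -(3/2)u^4
  ∫ -3u^2 du = -u^3
  ∫ -9u du = -(9/2)u^2
  ∫ 10 du = 10u
F(u) = -(3/2)u^4 - u^3 - (9/2)u^2 + 10u + C


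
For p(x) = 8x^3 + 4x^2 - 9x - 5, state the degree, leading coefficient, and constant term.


Highest power of x is 3, with coefficient 8. Constant term is -5.
Degree = 3, leading coefficient = 8, constant term = -5


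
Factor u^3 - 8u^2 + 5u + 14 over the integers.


Try integer roots (divisors of 14). u=-1: p(-1)=0.
Divide out (u + 1): quotient is u^2 - 9u + 14.
Factor the quadratic: (u - 7)(u - 2)
Result: (u + 1)(u - 7)(u - 2)


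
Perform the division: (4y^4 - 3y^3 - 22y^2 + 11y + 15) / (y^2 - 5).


(4y^4 - 3y^3 - 22y^2 + 11y + 15) / (y^2 - 5)
Step 1: 4y^2 * (y^2 - 5) = 4y^4 - 20y^2; subtract.
Step 2: -3y * (y^2 - 5) = -3y^3 + 15y; subtract.
Step 3: -2 * (y^2 - 5) = -2y^2 + 10; subtract.
Quotient: 4y^2 - 3y - 2, Remainder: -4y + 5


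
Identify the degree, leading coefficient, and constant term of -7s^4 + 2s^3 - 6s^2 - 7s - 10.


Highest power of s is 4, with coefficient -7. Constant term is -10.
Degree = 4, leading coefficient = -7, constant term = -10


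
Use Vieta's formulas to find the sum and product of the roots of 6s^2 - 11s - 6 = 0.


For as^2+bs+c=0: sum = -b/a, product = c/a.
a=6, b=-11, c=-6
Sum = -(-11)/6 = 11/6
Product = (-6)/6 = -1


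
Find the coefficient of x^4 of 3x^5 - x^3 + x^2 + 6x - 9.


Read off the coefficient of x^4: 0


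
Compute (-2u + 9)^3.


Expand (-2u + 9)^3 by repeated multiplication:
  (-2u + 9)^2 = 4u^2 - 36u + 81
= -8u^3 + 108u^2 - 486u + 729


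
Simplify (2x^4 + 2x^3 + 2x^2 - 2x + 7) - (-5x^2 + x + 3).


Distribute the minus sign:
  (2x^4 + 2x^3 + 2x^2 - 2x + 7)
- (-5x^2 + x + 3)
Negate second polynomial: 5x^2 - x - 3
Add: 2x^4 + 2x^3 + 7x^2 - 3x + 4


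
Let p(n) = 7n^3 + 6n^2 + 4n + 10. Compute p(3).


Using direct substitution:
  7 * (3)^3 = 189
  6 * (3)^2 = 54
  4 * (3)^1 = 12
  constant: 10
Sum = 189 + 54 + 12 + 10 = 265


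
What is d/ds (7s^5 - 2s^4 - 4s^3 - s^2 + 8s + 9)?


Apply the power rule term by term:
  d/ds(7s^5) = 35s^4
  d/ds(-2s^4) = -8s^3
  d/ds(-4s^3) = -12s^2
  d/ds(-s^2) = -2s
  d/ds(8s) = 8
  d/ds(9) = 0
p'(s) = 35s^4 - 8s^3 - 12s^2 - 2s + 8


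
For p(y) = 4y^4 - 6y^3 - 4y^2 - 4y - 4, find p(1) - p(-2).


p(1) = -14
p(-2) = 100
p(1) - p(-2) = -14 - 100 = -114


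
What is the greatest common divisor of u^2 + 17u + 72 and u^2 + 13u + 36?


Factor each:
  u^2 + 17u + 72 = (u + 9)(u + 8)
  u^2 + 13u + 36 = (u + 9)(u + 4)
Common monic factor: u + 9


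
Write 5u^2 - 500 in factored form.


Roots satisfy r1 + r2 = -b/a = 0 and r1*r2 = c/a = -100.
So r1 = 10, r2 = -10.
5u^2 - 500 = 5(u - r1)(u - r2) = 5(u - 10)(u + 10)


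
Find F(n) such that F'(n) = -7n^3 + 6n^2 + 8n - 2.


Reverse power rule on each term:
  ∫ -7n^3 dn = -(7/4)n^4
  ∫ 6n^2 dn = 2n^3
  ∫ 8n dn = 4n^2
  ∫ -2 dn = -2n
F(n) = -(7/4)n^4 + 2n^3 + 4n^2 - 2n + C


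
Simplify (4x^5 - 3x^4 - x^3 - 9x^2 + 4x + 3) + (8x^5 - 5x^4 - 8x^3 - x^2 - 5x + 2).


Align terms by degree and add:
  4x^5 - 3x^4 - x^3 - 9x^2 + 4x + 3
+ 8x^5 - 5x^4 - 8x^3 - x^2 - 5x + 2
= 12x^5 - 8x^4 - 9x^3 - 10x^2 - x + 5


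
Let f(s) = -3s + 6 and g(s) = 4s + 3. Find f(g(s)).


Substitute g(s) into f:
f(g(s)) = -3*(4s + 3) + 6
Expand and combine: -12s - 3


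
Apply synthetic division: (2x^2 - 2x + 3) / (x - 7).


Synthetic division with c = 7. Coefficients: 2, -2, 3
Bring down 2.
  2 * 7 = 14; 14 - 2 = 12
  12 * 7 = 84; 84 + 3 = 87
Quotient: 2x + 12, Remainder: 87


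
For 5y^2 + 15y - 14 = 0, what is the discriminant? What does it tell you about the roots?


D = b^2 - 4ac = (15)^2 - 4(5)(-14) = 225 + 280 = 505
Since D > 0: two distinct irrational roots


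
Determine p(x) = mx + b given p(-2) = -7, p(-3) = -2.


p(x) = mx + b. Using p(-2)=-7, p(-3)=-2:
m = (-7 + 2)/(-2 + 3) = -5/1 = -5
b = -7 - m*(-2) = -7 - 10 = -17
p(x) = -5x - 17


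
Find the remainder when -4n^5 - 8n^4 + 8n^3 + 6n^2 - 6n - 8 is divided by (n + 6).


By the Remainder Theorem, the remainder equals p(-6):
  -4*(-6)^5 = 31104
  -8*(-6)^4 = -10368
  8*(-6)^3 = -1728
  6*(-6)^2 = 216
  -6*(-6)^1 = 36
  constant: -8
Sum: 31104 - 10368 - 1728 + 216 + 36 - 8 = 19252


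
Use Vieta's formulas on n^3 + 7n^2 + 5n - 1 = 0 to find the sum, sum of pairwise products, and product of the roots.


Monic cubic n^3+bn^2+cn+d=0: sum=-b, pairwise sum=c, product=-d.
b=7, c=5, d=-1
r1+r2+r3 = -7
r1r2+r1r3+r2r3 = 5
r1r2r3 = 1


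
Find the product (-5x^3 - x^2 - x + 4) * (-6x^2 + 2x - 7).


Distribute each term of the first polynomial:
  (-5x^3)(-6x^2 + 2x - 7) = 30x^5 - 10x^4 + 35x^3
  (-x^2)(-6x^2 + 2x - 7) = 6x^4 - 2x^3 + 7x^2
  (-x)(-6x^2 + 2x - 7) = 6x^3 - 2x^2 + 7x
  (4)(-6x^2 + 2x - 7) = -24x^2 + 8x - 28
Sum: 30x^5 - 4x^4 + 39x^3 - 19x^2 + 15x - 28


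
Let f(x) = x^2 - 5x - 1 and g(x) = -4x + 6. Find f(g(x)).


Substitute g(x) into f:
f(g(x)) = 1*(-4x + 6)^2 + (-5)*(-4x + 6) + (-1)
(-4x + 6)^2 = 16x^2 - 48x + 36
Expand and combine: 16x^2 - 28x + 5
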